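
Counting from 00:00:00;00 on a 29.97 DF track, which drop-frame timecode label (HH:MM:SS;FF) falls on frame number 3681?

00:02:02;25

Ten DF minutes hold 17982 frames, so frame 3681 lies in block 0 (frames 0–17981) with 3681 frames into that block.
The block's first minute is 1800 frames and the rest 1798 each; 3681 frames reaches minute 2, so 0 × 18 + 2 × 2 = 4 labels have been skipped so far.
Adding those back, label number 3681 + 4 = 3685 at 30 labels/s is 122 s + 25 f = 0 h 2 min 2 s frame 25, i.e. 00:02:02;25.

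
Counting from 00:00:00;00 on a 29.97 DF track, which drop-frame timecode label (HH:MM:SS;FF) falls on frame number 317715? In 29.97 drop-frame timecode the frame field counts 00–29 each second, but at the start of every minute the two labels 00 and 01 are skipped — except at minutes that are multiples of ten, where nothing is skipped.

Each 10-minute DF block holds 10 × 60 × 30 − 9 × 2 = 17982 frames. 317715 ÷ 17982 → 17 full blocks, remainder 12021.
Within the partial block the first minute is 1800 frames and each further minute 1798, so 6 further minute boundaries passed. Total skipped labels = 18 × 17 + 2 × 6 = 318.
Non-drop label index = 317715 + 318 = 318033; at 30 labels/s that is 02:56:41:03, i.e. DF 02:56:41;03.

02:56:41;03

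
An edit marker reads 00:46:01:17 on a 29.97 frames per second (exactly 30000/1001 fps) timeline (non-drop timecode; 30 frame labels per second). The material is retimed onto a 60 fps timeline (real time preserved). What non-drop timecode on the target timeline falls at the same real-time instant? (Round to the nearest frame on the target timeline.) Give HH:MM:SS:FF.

00:46:04:20

Source frame index: (0×3600 + 46×60 + 1) × 30 + 17 = 82847.
Real time: 82847 / (30000/1001) = 82929847/30000 s.
Target frame: (82929847/30000) × (60) = 82929847/500 ≈ 165859.694 → 165860.
At 60 labels/s: frame 165860 → 00:46:04:20.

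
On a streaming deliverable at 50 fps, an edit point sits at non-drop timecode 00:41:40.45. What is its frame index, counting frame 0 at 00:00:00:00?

Total seconds to the label: (0 × 3600 + 41 × 60 + 40) = 2500.
Frame index = 2500 × 50 + 45 = 125045.

125045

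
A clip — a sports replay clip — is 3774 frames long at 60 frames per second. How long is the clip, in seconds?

62.9 seconds

Running time = 3774 / (60) = 62.9 s.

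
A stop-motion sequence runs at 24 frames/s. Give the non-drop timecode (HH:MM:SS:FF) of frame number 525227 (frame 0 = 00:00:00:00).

525227 ÷ 24 = 21884 full seconds, remainder 11 frames.
21884 s = 6 h 4 min 44 s.
Timecode: 06:04:44:11.

06:04:44:11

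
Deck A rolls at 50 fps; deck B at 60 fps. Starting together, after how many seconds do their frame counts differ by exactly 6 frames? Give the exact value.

The gap grows by |60 − 50| = 10 frames per second.
Time for a 6-frame gap: 6 ÷ (10) = 0.6 s.

0.6 seconds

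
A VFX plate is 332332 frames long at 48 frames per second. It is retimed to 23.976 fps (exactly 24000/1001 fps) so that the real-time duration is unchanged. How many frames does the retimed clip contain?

Target frames = source frames × (target rate / source rate) = 332332 × (24000/1001)/(48) = 332332 × 500/1001 = 166000.

166000 frames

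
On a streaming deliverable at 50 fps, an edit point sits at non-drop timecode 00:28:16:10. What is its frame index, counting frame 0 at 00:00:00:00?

Total seconds to the label: (0 × 3600 + 28 × 60 + 16) = 1696.
Frame index = 1696 × 50 + 10 = 84810.

84810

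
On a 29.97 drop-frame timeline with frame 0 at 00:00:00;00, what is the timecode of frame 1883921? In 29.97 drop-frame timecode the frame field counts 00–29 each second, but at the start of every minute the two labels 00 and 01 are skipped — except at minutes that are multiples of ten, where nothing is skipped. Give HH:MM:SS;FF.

Ten DF minutes hold 17982 frames, so frame 1883921 lies in block 104 (frames 1870128–1888109) with 13793 frames into that block.
The block's first minute is 1800 frames and the rest 1798 each; 13793 frames reaches minute 7, so 104 × 18 + 7 × 2 = 1886 labels have been skipped so far.
Adding those back, label number 1883921 + 1886 = 1885807 at 30 labels/s is 62860 s + 7 f = 17 h 27 min 40 s frame 7, i.e. 17:27:40;07.

17:27:40;07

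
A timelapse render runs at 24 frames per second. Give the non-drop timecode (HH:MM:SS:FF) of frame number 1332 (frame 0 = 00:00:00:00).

00:00:55:12

1332 ÷ 24 = 55 full seconds, remainder 12 frames.
55 s = 0 h 0 min 55 s.
Timecode: 00:00:55:12.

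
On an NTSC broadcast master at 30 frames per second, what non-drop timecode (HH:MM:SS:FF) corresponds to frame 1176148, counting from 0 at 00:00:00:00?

1176148 ÷ 30 = 39204 full seconds, remainder 28 frames.
39204 s = 10 h 53 min 24 s.
Timecode: 10:53:24:28.

10:53:24:28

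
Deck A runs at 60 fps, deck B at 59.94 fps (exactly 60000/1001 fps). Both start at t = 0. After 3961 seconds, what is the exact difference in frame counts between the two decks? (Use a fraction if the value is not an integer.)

237660/1001 frames

A emits 60 × 3961 = 237660 frames; B emits 60000/1001 × 3961 = 237660000/1001.
Difference = 237660/1001 frames (≈ 237.4226); B is behind A.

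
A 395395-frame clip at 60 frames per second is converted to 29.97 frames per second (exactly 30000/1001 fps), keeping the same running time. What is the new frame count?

197500 frames

Target frames = source frames × (target rate / source rate) = 395395 × (30000/1001)/(60) = 395395 × 500/1001 = 197500.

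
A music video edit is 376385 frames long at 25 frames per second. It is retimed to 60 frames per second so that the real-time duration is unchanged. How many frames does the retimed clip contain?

903324 frames

Target frames = source frames × (target rate / source rate) = 376385 × (60)/(25) = 376385 × 12/5 = 903324.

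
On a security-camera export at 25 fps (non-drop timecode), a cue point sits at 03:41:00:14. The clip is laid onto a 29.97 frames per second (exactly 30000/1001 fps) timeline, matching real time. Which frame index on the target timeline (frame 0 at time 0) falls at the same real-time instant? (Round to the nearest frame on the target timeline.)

Source frame index: (3×3600 + 41×60 + 0) × 25 + 14 = 331514.
Real time: 331514 / (25) = 331514/25 s.
Target frame: (331514/25) × (30000/1001) = 397816800/1001 ≈ 397419.381 → 397419.

frame 397419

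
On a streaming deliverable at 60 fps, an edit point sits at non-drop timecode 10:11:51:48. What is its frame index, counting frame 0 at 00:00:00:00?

frame 2202708

Total seconds to the label: (10 × 3600 + 11 × 60 + 51) = 36711.
Frame index = 36711 × 60 + 48 = 2202708.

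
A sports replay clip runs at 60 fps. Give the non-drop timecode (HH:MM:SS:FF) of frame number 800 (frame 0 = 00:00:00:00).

800 ÷ 60 = 13 full seconds, remainder 20 frames.
13 s = 0 h 0 min 13 s.
Timecode: 00:00:13:20.

00:00:13:20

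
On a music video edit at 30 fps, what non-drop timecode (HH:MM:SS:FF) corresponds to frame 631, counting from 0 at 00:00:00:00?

00:00:21:01

631 ÷ 30 = 21 full seconds, remainder 1 frame.
21 s = 0 h 0 min 21 s.
Timecode: 00:00:21:01.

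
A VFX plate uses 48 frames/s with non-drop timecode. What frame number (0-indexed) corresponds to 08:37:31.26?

1490474

Total seconds to the label: (8 × 3600 + 37 × 60 + 31) = 31051.
Frame index = 31051 × 48 + 26 = 1490474.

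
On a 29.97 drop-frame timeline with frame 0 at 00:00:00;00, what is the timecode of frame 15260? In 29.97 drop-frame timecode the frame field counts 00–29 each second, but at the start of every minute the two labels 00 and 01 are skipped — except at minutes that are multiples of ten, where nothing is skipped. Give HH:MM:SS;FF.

Each 10-minute DF block holds 10 × 60 × 30 − 9 × 2 = 17982 frames. 15260 ÷ 17982 → 0 full blocks, remainder 15260.
Within the partial block the first minute is 1800 frames and each further minute 1798, so 8 further minute boundaries passed. Total skipped labels = 18 × 0 + 2 × 8 = 16.
Non-drop label index = 15260 + 16 = 15276; at 30 labels/s that is 00:08:29:06, i.e. DF 00:08:29;06.

00:08:29;06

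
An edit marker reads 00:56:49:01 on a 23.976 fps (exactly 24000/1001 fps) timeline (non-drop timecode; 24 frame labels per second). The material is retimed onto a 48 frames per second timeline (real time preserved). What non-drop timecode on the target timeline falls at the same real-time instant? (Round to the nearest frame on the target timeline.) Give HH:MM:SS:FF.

00:56:52:22

Source frame index: (0×3600 + 56×60 + 49) × 24 + 1 = 81817.
Real time: 81817 / (24000/1001) = 81898817/24000 s.
Target frame: (81898817/24000) × (48) = 81898817/500 ≈ 163797.634 → 163798.
At 48 labels/s: frame 163798 → 00:56:52:22.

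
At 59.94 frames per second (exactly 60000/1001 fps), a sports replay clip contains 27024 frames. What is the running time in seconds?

Running time = 27024 / (60000/1001) = 450.8504 s.

450.8504 seconds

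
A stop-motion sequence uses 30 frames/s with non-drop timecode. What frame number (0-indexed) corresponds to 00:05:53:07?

10597

Total seconds to the label: (0 × 3600 + 5 × 60 + 53) = 353.
Frame index = 353 × 30 + 7 = 10597.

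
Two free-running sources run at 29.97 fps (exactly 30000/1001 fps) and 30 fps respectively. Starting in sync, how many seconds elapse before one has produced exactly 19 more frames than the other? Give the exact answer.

The gap grows by |30 − 30000/1001| = 30/1001 frames per second.
Time for a 19-frame gap: 19 ÷ (30/1001) = 19019/30 s.

19019/30 seconds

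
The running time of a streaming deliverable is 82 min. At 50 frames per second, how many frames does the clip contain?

82 min = 4920 s.
Frames = 4920 × 50 = 246000.

246000 frames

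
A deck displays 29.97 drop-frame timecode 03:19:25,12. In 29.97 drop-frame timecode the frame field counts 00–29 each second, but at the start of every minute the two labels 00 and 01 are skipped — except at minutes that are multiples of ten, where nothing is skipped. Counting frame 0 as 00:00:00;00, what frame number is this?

Complete 10-minute blocks: 19, each 17982 frames → 341658.
Remaining 9 whole minutes in the current block: 1800 + 8 × 1798 = 16184 frames.
Within the current minute: 25 × 30 + 12 − 2 = 760 (labels ;00/;01 skipped at this minute). Total = 341658 + 16184 + 760 = 358602.

358602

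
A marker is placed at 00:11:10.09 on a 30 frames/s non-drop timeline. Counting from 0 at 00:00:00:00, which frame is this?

frame 20109

Total seconds to the label: (0 × 3600 + 11 × 60 + 10) = 670.
Frame index = 670 × 30 + 9 = 20109.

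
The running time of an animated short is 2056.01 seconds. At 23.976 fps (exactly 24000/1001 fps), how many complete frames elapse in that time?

49294 frames

Frames = 2056.01 × 24000/1001 = 4485840/91 ≈ 49294.9451.
Complete frames: 49294.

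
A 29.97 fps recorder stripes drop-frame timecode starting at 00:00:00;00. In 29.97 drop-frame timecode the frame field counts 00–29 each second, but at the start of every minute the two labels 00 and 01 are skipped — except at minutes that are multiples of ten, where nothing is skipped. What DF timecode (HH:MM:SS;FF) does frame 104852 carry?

Each 10-minute DF block holds 10 × 60 × 30 − 9 × 2 = 17982 frames. 104852 ÷ 17982 → 5 full blocks, remainder 14942.
Within the partial block the first minute is 1800 frames and each further minute 1798, so 8 further minute boundaries passed. Total skipped labels = 18 × 5 + 2 × 8 = 106.
Non-drop label index = 104852 + 106 = 104958; at 30 labels/s that is 00:58:18:18, i.e. DF 00:58:18;18.

00:58:18;18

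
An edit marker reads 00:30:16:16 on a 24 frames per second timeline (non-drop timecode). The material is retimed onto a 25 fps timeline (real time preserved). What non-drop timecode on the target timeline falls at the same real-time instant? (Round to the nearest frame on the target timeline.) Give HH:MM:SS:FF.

00:30:16:17

Source frame index: (0×3600 + 30×60 + 16) × 24 + 16 = 43600.
Real time: 43600 / (24) = 5450/3 s.
Target frame: (5450/3) × (25) = 136250/3 ≈ 45416.667 → 45417.
At 25 labels/s: frame 45417 → 00:30:16:17.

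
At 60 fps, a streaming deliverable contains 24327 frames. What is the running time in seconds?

405.45 seconds

Running time = 24327 / (60) = 405.45 s.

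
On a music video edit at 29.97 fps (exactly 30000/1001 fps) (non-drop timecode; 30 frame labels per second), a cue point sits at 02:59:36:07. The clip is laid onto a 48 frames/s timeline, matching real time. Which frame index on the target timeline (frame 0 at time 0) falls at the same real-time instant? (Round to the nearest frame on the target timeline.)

Source frame index: (2×3600 + 59×60 + 36) × 30 + 7 = 323287.
Real time: 323287 / (30000/1001) = 323610287/30000 s.
Target frame: (323610287/30000) × (48) = 323610287/625 ≈ 517776.459 → 517776.

frame 517776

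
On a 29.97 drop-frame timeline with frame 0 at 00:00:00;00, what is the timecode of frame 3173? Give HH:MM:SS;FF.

00:01:45;25

Ten DF minutes hold 17982 frames, so frame 3173 lies in block 0 (frames 0–17981) with 3173 frames into that block.
The block's first minute is 1800 frames and the rest 1798 each; 3173 frames reaches minute 1, so 0 × 18 + 1 × 2 = 2 labels have been skipped so far.
Adding those back, label number 3173 + 2 = 3175 at 30 labels/s is 105 s + 25 f = 0 h 1 min 45 s frame 25, i.e. 00:01:45;25.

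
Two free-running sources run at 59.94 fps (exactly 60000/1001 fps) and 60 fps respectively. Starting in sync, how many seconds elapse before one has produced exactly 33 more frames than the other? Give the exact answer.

The gap grows by |60 − 60000/1001| = 60/1001 frames per second.
Time for a 33-frame gap: 33 ÷ (60/1001) = 550.55 s.

550.55 seconds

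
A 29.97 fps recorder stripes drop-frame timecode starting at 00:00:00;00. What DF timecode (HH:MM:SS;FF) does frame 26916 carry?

00:14:58;02

Each 10-minute DF block holds 10 × 60 × 30 − 9 × 2 = 17982 frames. 26916 ÷ 17982 → 1 full block, remainder 8934.
Within the partial block the first minute is 1800 frames and each further minute 1798, so 4 further minute boundaries passed. Total skipped labels = 18 × 1 + 2 × 4 = 26.
Non-drop label index = 26916 + 26 = 26942; at 30 labels/s that is 00:14:58:02, i.e. DF 00:14:58;02.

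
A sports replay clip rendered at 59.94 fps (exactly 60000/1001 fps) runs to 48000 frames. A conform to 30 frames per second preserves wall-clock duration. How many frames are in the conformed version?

Target frames = source frames × (target rate / source rate) = 48000 × (30)/(60000/1001) = 48000 × 1001/2000 = 24024.

24024 frames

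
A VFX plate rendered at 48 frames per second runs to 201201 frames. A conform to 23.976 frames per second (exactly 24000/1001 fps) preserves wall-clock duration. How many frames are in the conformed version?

Target frames = source frames × (target rate / source rate) = 201201 × (24000/1001)/(48) = 201201 × 500/1001 = 100500.

100500 frames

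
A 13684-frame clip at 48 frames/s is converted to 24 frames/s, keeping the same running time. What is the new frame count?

Target frames = source frames × (target rate / source rate) = 13684 × (24)/(48) = 13684 × 1/2 = 6842.

6842 frames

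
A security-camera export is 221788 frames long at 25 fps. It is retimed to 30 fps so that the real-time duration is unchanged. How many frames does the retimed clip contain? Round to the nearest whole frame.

Frames at target rate = 221788 × (30) / (25) = 1330728/5 ≈ 266145.600.
Nearest whole frame: 266146.

266146 frames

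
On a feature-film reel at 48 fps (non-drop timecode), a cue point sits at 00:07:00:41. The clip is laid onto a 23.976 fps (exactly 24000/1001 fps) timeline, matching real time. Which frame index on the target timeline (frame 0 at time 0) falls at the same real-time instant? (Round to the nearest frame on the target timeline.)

frame 10090

Source frame index: (0×3600 + 7×60 + 0) × 48 + 41 = 20201.
Real time: 20201 / (48) = 20201/48 s.
Target frame: (20201/48) × (24000/1001) = 10100500/1001 ≈ 10090.410 → 10090.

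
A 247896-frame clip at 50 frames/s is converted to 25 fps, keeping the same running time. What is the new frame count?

Frames at target rate = 247896 × (25) / (50) = 123948.

123948 frames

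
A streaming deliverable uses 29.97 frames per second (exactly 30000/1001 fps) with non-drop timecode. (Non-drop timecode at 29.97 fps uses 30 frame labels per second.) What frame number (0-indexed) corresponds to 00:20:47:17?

Total seconds to the label: (0 × 3600 + 20 × 60 + 47) = 1247.
Frame index = 1247 × 30 + 17 = 37427.

frame 37427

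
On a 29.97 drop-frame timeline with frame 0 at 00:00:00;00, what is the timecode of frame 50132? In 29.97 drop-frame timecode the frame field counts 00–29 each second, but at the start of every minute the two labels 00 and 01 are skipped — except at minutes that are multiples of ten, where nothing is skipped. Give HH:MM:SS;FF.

00:27:52;22

Each 10-minute DF block holds 10 × 60 × 30 − 9 × 2 = 17982 frames. 50132 ÷ 17982 → 2 full blocks, remainder 14168.
Within the partial block the first minute is 1800 frames and each further minute 1798, so 7 further minute boundaries passed. Total skipped labels = 18 × 2 + 2 × 7 = 50.
Non-drop label index = 50132 + 50 = 50182; at 30 labels/s that is 00:27:52:22, i.e. DF 00:27:52;22.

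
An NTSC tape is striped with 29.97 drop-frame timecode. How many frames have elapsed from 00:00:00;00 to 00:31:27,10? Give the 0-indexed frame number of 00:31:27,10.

56564

Complete 10-minute blocks: 3, each 17982 frames → 53946.
Remaining 1 whole minute in the current block: 1800 + 0 × 1798 = 1800 frames.
Within the current minute: 27 × 30 + 10 − 2 = 818 (labels ;00/;01 skipped at this minute). Total = 53946 + 1800 + 818 = 56564.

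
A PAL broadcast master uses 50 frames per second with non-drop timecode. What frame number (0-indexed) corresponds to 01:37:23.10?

Total seconds to the label: (1 × 3600 + 37 × 60 + 23) = 5843.
Frame index = 5843 × 50 + 10 = 292160.

292160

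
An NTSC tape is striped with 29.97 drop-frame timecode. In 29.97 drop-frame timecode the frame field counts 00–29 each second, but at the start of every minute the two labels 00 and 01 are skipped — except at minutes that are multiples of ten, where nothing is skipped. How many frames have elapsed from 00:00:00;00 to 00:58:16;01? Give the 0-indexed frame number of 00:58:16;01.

104775

As if non-drop at 30 labels/s: (0 × 3600 + 58 × 60 + 16) × 30 + 1 = 104881.
Minute boundaries passed: 58; those not divisible by 10: 58 − 5 = 53; dropped labels = 2 × 53 = 106.
Actual frame index = 104881 − 106 = 104775.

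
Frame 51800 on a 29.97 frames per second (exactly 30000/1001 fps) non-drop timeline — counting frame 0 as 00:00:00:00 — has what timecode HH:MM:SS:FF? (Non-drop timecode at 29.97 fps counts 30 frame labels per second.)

00:28:46:20

51800 ÷ 30 = 1726 full seconds, remainder 20 frames.
1726 s = 0 h 28 min 46 s.
Timecode: 00:28:46:20.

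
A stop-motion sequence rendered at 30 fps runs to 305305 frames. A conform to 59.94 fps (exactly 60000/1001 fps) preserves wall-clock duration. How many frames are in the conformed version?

610000 frames

Target frames = source frames × (target rate / source rate) = 305305 × (60000/1001)/(30) = 305305 × 2000/1001 = 610000.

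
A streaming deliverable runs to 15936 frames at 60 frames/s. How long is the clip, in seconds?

Running time = 15936 / (60) = 265.6 s.

265.6 seconds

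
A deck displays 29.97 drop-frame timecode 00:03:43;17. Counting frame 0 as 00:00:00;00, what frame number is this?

As if non-drop at 30 labels/s: (0 × 3600 + 3 × 60 + 43) × 30 + 17 = 6707.
Minute boundaries passed: 3; those not divisible by 10: 3 − 0 = 3; dropped labels = 2 × 3 = 6.
Actual frame index = 6707 − 6 = 6701.

6701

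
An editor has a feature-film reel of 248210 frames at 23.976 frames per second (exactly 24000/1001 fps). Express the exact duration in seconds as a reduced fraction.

24845821/2400 seconds

Running time = 248210 ÷ (24000/1001) = 248210 × 1001/24000 = 24845821/2400 s.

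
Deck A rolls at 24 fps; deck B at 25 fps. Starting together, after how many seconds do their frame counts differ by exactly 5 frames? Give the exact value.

5 seconds

The gap grows by |25 − 24| = 1 frame per second.
Time for a 5-frame gap: 5 ÷ (1) = 5 s.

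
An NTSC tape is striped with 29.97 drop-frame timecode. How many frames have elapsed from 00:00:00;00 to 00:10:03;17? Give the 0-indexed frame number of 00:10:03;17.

As if non-drop at 30 labels/s: (0 × 3600 + 10 × 60 + 3) × 30 + 17 = 18107.
Minute boundaries passed: 10; those not divisible by 10: 10 − 1 = 9; dropped labels = 2 × 9 = 18.
Actual frame index = 18107 − 18 = 18089.

18089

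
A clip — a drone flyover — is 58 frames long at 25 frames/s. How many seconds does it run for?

2.32 seconds

Running time = 58 / (25) = 2.32 s.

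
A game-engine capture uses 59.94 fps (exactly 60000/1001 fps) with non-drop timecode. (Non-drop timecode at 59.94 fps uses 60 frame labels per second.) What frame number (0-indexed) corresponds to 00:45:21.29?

163289

Total seconds to the label: (0 × 3600 + 45 × 60 + 21) = 2721.
Frame index = 2721 × 60 + 29 = 163289.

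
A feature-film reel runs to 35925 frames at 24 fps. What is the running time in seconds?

Running time = 35925 / (24) = 1496.875 s.

1496.875 seconds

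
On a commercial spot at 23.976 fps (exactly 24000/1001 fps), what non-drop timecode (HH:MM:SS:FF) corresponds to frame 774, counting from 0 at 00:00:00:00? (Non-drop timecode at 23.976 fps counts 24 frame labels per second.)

774 ÷ 24 = 32 full seconds, remainder 6 frames.
32 s = 0 h 0 min 32 s.
Timecode: 00:00:32:06.

00:00:32:06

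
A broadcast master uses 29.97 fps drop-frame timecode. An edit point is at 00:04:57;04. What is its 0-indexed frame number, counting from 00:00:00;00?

As if non-drop at 30 labels/s: (0 × 3600 + 4 × 60 + 57) × 30 + 4 = 8914.
Minute boundaries passed: 4; those not divisible by 10: 4 − 0 = 4; dropped labels = 2 × 4 = 8.
Actual frame index = 8914 − 8 = 8906.

8906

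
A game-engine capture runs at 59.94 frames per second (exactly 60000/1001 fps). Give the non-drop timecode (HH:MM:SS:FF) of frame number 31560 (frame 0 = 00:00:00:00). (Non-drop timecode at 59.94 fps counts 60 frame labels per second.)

31560 ÷ 60 = 526 full seconds, remainder 0 frames.
526 s = 0 h 8 min 46 s.
Timecode: 00:08:46:00.

00:08:46:00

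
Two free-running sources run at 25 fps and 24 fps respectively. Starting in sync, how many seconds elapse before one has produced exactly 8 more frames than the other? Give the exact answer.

8 seconds

The gap grows by |24 − 25| = 1 frame per second.
Time for a 8-frame gap: 8 ÷ (1) = 8 s.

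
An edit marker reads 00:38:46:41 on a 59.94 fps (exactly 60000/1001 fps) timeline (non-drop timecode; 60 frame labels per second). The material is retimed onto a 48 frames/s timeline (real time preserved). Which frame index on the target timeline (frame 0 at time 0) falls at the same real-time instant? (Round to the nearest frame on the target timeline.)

frame 111792

Source frame index: (0×3600 + 38×60 + 46) × 60 + 41 = 139601.
Real time: 139601 / (60000/1001) = 139740601/60000 s.
Target frame: (139740601/60000) × (48) = 139740601/1250 ≈ 111792.481 → 111792.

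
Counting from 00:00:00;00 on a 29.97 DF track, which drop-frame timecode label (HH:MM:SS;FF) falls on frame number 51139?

Ten DF minutes hold 17982 frames, so frame 51139 lies in block 2 (frames 35964–53945) with 15175 frames into that block.
The block's first minute is 1800 frames and the rest 1798 each; 15175 frames reaches minute 8, so 2 × 18 + 8 × 2 = 52 labels have been skipped so far.
Adding those back, label number 51139 + 52 = 51191 at 30 labels/s is 1706 s + 11 f = 0 h 28 min 26 s frame 11, i.e. 00:28:26;11.

00:28:26;11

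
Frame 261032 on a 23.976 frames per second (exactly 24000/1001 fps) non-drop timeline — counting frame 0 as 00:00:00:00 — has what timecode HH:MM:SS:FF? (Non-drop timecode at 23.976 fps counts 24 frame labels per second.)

03:01:16:08

261032 ÷ 24 = 10876 full seconds, remainder 8 frames.
10876 s = 3 h 1 min 16 s.
Timecode: 03:01:16:08.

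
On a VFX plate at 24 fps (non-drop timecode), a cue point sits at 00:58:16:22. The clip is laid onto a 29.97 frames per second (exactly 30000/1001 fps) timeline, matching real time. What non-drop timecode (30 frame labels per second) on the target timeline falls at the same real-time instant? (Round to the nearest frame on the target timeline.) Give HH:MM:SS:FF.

Source frame index: (0×3600 + 58×60 + 16) × 24 + 22 = 83926.
Real time: 83926 / (24) = 41963/12 s.
Target frame: (41963/12) × (30000/1001) = 104907500/1001 ≈ 104802.697 → 104803.
At 30 labels/s: frame 104803 → 00:58:13:13.

00:58:13:13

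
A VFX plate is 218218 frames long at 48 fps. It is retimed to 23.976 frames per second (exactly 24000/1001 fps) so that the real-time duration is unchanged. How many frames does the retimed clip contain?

109000 frames

Target frames = source frames × (target rate / source rate) = 218218 × (24000/1001)/(48) = 218218 × 500/1001 = 109000.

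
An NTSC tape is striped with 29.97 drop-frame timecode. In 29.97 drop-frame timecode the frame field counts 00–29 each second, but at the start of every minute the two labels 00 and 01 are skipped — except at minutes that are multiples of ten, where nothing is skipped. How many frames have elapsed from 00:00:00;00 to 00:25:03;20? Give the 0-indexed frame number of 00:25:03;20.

Complete 10-minute blocks: 2, each 17982 frames → 35964.
Remaining 5 whole minutes in the current block: 1800 + 4 × 1798 = 8992 frames.
Within the current minute: 3 × 30 + 20 − 2 = 108 (labels ;00/;01 skipped at this minute). Total = 35964 + 8992 + 108 = 45064.

45064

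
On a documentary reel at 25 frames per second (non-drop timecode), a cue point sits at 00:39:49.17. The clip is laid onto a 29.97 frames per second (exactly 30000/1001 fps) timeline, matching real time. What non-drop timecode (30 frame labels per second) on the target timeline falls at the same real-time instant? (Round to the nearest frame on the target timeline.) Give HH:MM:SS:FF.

00:39:47:09

Source frame index: (0×3600 + 39×60 + 49) × 25 + 17 = 59742.
Real time: 59742 / (25) = 59742/25 s.
Target frame: (59742/25) × (30000/1001) = 71690400/1001 ≈ 71618.781 → 71619.
At 30 labels/s: frame 71619 → 00:39:47:09.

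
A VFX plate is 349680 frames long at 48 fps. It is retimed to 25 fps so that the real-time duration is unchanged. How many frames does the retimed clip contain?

Target frames = source frames × (target rate / source rate) = 349680 × (25)/(48) = 349680 × 25/48 = 182125.

182125 frames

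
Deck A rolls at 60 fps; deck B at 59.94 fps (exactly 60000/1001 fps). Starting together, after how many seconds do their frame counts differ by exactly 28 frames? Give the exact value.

7007/15 seconds

The gap grows by |60000/1001 − 60| = 60/1001 frames per second.
Time for a 28-frame gap: 28 ÷ (60/1001) = 7007/15 s.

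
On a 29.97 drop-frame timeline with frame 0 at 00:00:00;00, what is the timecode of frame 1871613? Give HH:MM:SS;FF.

17:20:49;15

Ten DF minutes hold 17982 frames, so frame 1871613 lies in block 104 (frames 1870128–1888109) with 1485 frames into that block.
The block's first minute is 1800 frames and the rest 1798 each; 1485 frames reaches minute 0, so 104 × 18 + 0 × 2 = 1872 labels have been skipped so far.
Adding those back, label number 1871613 + 1872 = 1873485 at 30 labels/s is 62449 s + 15 f = 17 h 20 min 49 s frame 15, i.e. 17:20:49;15.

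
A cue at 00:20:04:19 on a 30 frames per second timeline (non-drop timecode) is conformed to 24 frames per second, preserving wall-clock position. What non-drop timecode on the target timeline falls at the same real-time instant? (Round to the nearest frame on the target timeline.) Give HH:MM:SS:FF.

Source frame index: (0×3600 + 20×60 + 4) × 30 + 19 = 36139.
Real time: 36139 / (30) = 36139/30 s.
Target frame: (36139/30) × (24) = 144556/5 ≈ 28911.200 → 28911.
At 24 labels/s: frame 28911 → 00:20:04:15.

00:20:04:15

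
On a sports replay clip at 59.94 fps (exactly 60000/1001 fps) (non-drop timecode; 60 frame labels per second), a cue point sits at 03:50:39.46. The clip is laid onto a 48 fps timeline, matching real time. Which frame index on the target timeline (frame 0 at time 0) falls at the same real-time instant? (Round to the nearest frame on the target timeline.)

frame 664973

Source frame index: (3×3600 + 50×60 + 39) × 60 + 46 = 830386.
Real time: 830386 / (60000/1001) = 415608193/30000 s.
Target frame: (415608193/30000) × (48) = 415608193/625 ≈ 664973.109 → 664973.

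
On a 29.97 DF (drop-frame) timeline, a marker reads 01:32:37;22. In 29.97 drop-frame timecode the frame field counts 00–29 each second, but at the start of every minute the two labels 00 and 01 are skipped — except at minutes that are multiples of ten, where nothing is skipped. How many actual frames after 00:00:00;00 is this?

166566

Complete 10-minute blocks: 9, each 17982 frames → 161838.
Remaining 2 whole minutes in the current block: 1800 + 1 × 1798 = 3598 frames.
Within the current minute: 37 × 30 + 22 − 2 = 1130 (labels ;00/;01 skipped at this minute). Total = 161838 + 3598 + 1130 = 166566.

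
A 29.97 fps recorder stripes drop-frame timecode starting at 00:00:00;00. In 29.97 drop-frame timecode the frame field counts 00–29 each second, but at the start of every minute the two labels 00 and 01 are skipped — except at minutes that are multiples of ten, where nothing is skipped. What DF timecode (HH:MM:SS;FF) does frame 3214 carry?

00:01:47;06

Each 10-minute DF block holds 10 × 60 × 30 − 9 × 2 = 17982 frames. 3214 ÷ 17982 → 0 full blocks, remainder 3214.
Within the partial block the first minute is 1800 frames and each further minute 1798, so 1 further minute boundary passed. Total skipped labels = 18 × 0 + 2 × 1 = 2.
Non-drop label index = 3214 + 2 = 3216; at 30 labels/s that is 00:01:47:06, i.e. DF 00:01:47;06.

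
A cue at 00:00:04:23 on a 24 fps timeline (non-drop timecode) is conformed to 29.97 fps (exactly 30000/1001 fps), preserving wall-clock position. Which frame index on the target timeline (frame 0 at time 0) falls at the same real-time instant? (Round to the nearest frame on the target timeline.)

frame 149

Source frame index: (0×3600 + 0×60 + 4) × 24 + 23 = 119.
Real time: 119 / (24) = 119/24 s.
Target frame: (119/24) × (30000/1001) = 21250/143 ≈ 148.601 → 149.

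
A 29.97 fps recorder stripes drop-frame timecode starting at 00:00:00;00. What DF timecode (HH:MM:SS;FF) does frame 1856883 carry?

17:12:38;01

Ten DF minutes hold 17982 frames, so frame 1856883 lies in block 103 (frames 1852146–1870127) with 4737 frames into that block.
The block's first minute is 1800 frames and the rest 1798 each; 4737 frames reaches minute 2, so 103 × 18 + 2 × 2 = 1858 labels have been skipped so far.
Adding those back, label number 1856883 + 1858 = 1858741 at 30 labels/s is 61958 s + 1 f = 17 h 12 min 38 s frame 1, i.e. 17:12:38;01.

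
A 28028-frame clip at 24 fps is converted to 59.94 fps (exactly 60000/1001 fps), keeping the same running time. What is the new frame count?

Target frames = source frames × (target rate / source rate) = 28028 × (60000/1001)/(24) = 28028 × 2500/1001 = 70000.

70000 frames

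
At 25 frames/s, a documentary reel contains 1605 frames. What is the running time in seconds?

64.2 seconds

Running time = 1605 / (25) = 64.2 s.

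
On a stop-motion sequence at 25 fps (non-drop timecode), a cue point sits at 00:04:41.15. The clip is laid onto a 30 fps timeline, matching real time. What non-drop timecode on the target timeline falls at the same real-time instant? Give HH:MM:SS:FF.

Source frame index: (0×3600 + 4×60 + 41) × 25 + 15 = 7040.
Real time: 7040 / (25) = 1408/5 s.
Target frame: (1408/5) × (30) = 8448.
At 30 labels/s: frame 8448 → 00:04:41:18.

00:04:41:18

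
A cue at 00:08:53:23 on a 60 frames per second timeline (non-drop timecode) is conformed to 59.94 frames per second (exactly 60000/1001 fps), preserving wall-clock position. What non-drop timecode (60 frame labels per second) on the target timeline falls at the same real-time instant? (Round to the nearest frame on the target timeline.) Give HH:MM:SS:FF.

00:08:52:51

Source frame index: (0×3600 + 8×60 + 53) × 60 + 23 = 32003.
Real time: 32003 / (60) = 32003/60 s.
Target frame: (32003/60) × (60000/1001) = 32003000/1001 ≈ 31971.029 → 31971.
At 60 labels/s: frame 31971 → 00:08:52:51.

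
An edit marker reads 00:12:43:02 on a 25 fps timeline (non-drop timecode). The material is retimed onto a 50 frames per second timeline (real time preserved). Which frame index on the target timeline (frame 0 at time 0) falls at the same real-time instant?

Source frame index: (0×3600 + 12×60 + 43) × 25 + 2 = 19077.
Real time: 19077 / (25) = 19077/25 s.
Target frame: (19077/25) × (50) = 38154.

frame 38154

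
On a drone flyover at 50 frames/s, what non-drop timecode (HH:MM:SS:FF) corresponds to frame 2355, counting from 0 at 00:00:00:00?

00:00:47:05

2355 ÷ 50 = 47 full seconds, remainder 5 frames.
47 s = 0 h 0 min 47 s.
Timecode: 00:00:47:05.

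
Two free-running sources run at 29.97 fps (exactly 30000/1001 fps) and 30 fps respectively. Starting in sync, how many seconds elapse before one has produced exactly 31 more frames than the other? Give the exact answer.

31031/30 seconds

The gap grows by |30 − 30000/1001| = 30/1001 frames per second.
Time for a 31-frame gap: 31 ÷ (30/1001) = 31031/30 s.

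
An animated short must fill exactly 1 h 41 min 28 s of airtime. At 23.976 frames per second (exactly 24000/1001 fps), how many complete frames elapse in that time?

1 h 41 min 28 s = 6088 s.
Frames = 6088 × 24000/1001 = 146112000/1001 ≈ 145966.0340.
Complete frames: 145966.

145966 frames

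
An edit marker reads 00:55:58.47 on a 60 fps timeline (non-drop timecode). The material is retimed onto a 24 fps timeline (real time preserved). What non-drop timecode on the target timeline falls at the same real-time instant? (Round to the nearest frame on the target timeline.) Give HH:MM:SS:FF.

00:55:58:19

Source frame index: (0×3600 + 55×60 + 58) × 60 + 47 = 201527.
Real time: 201527 / (60) = 201527/60 s.
Target frame: (201527/60) × (24) = 403054/5 ≈ 80610.800 → 80611.
At 24 labels/s: frame 80611 → 00:55:58:19.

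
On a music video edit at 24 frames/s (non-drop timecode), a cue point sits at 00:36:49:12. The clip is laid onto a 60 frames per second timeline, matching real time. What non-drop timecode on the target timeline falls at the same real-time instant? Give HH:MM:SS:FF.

00:36:49:30

Source frame index: (0×3600 + 36×60 + 49) × 24 + 12 = 53028.
Real time: 53028 / (24) = 4419/2 s.
Target frame: (4419/2) × (60) = 132570.
At 60 labels/s: frame 132570 → 00:36:49:30.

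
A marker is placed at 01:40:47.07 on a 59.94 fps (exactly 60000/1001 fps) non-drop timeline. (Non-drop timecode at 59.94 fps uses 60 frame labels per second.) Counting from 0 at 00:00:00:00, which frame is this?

Total seconds to the label: (1 × 3600 + 40 × 60 + 47) = 6047.
Frame index = 6047 × 60 + 7 = 362827.

362827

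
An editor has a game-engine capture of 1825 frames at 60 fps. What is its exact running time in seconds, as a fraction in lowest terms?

Running time = 1825 ÷ (60) = 1825 × 1/60 = 365/12 s.

365/12 seconds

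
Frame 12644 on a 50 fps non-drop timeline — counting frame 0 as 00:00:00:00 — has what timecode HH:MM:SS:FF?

12644 ÷ 50 = 252 full seconds, remainder 44 frames.
252 s = 0 h 4 min 12 s.
Timecode: 00:04:12:44.

00:04:12:44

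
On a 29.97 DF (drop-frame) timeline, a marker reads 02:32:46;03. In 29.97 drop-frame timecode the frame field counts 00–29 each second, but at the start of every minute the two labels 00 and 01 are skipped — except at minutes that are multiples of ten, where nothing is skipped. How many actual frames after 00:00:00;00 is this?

274709

Complete 10-minute blocks: 15, each 17982 frames → 269730.
Remaining 2 whole minutes in the current block: 1800 + 1 × 1798 = 3598 frames.
Within the current minute: 46 × 30 + 3 − 2 = 1381 (labels ;00/;01 skipped at this minute). Total = 269730 + 3598 + 1381 = 274709.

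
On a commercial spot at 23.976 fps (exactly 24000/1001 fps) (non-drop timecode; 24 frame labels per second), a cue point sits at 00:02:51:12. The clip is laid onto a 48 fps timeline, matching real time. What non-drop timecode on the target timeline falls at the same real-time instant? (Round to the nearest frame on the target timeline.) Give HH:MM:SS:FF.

Source frame index: (0×3600 + 2×60 + 51) × 24 + 12 = 4116.
Real time: 4116 / (24000/1001) = 343343/2000 s.
Target frame: (343343/2000) × (48) = 1030029/125 ≈ 8240.232 → 8240.
At 48 labels/s: frame 8240 → 00:02:51:32.

00:02:51:32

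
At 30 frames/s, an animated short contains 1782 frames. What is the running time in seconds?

Running time = 1782 / (30) = 59.4 s.

59.4 seconds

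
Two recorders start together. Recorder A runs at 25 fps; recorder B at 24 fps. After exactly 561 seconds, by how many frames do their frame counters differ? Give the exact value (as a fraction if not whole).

A emits 25 × 561 = 14025 frames; B emits 24 × 561 = 13464.
Difference = 561 frames; B is behind A.

561 frames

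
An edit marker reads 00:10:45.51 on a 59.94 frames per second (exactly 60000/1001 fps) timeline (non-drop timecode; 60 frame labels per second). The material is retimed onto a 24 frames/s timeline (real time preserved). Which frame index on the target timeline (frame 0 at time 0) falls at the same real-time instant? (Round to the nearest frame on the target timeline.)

Source frame index: (0×3600 + 10×60 + 45) × 60 + 51 = 38751.
Real time: 38751 / (60000/1001) = 12929917/20000 s.
Target frame: (12929917/20000) × (24) = 38789751/2500 ≈ 15515.900 → 15516.

frame 15516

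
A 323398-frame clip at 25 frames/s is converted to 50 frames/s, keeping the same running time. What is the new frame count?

Target frames = source frames × (target rate / source rate) = 323398 × (50)/(25) = 323398 × 2 = 646796.

646796 frames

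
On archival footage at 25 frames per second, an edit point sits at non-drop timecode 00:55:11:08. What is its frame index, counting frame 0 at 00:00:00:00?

82783

Total seconds to the label: (0 × 3600 + 55 × 60 + 11) = 3311.
Frame index = 3311 × 25 + 8 = 82783.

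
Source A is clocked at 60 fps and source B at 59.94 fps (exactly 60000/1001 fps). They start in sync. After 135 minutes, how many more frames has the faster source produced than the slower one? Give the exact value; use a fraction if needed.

135 min = 8100 s.
A emits 60 × 8100 = 486000 frames; B emits 60000/1001 × 8100 = 486000000/1001.
Difference = 486000/1001 frames (≈ 485.5145); B is behind A.

486000/1001 frames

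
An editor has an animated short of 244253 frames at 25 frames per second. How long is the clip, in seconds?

Running time = 244253 / (25) = 9770.12 s.

9770.12 seconds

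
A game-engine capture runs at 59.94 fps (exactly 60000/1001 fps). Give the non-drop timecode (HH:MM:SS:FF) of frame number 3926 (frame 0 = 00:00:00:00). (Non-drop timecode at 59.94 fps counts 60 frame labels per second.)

00:01:05:26

3926 ÷ 60 = 65 full seconds, remainder 26 frames.
65 s = 0 h 1 min 5 s.
Timecode: 00:01:05:26.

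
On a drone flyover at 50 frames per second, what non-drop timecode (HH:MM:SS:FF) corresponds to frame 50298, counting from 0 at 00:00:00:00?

00:16:45:48

50298 ÷ 50 = 1005 full seconds, remainder 48 frames.
1005 s = 0 h 16 min 45 s.
Timecode: 00:16:45:48.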